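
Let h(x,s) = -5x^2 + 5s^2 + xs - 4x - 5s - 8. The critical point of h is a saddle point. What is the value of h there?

-873/101

∂h/∂x = -10x + s - 4 = 0 and ∂h/∂s = x + 10s - 5 = 0, so (x, s) = (-35/101, 54/101).
The Hessian has h_{xx} = -10, h_{ss} = 10, h_{xs} = 1, giving D = -101 < 0, so the point is a saddle point.
h(-35/101, 54/101) = -873/101.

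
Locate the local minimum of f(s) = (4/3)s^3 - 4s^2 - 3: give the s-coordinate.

2

Critical points: f'(s) = 4s^2 - 8s vanishes at s = 0, 2.
Since f''(s) = 8s - 8, we get f''(0) = -8 < 0 ⇒ local maximum; f''(2) = 8 > 0 ⇒ local minimum.
Thus f has its local minimum at s = 2, with value -25/3.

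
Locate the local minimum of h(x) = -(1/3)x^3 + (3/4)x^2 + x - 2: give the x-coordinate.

-1/2

Critical points: h'(x) = -x^2 + (3/2)x + 1 vanishes at x = -1/2, 2.
h''(x) = -2x + 3/2. h''(-1/2) = 5/2 > 0 ⇒ local minimum; h''(2) = -5/2 < 0 ⇒ local maximum.
So the local minimum value is h(-1/2) = -109/48.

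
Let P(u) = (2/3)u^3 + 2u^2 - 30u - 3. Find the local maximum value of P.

P'(u) = 2u^2 + 4u - 30. Setting P'(u) = 0 gives u ∈ {-5, 3}.
Second-derivative test with P''(u) = 4u + 4: P''(-5) = -16 < 0 ⇒ local maximum; P''(3) = 16 > 0 ⇒ local minimum.
So the local maximum value is P(-5) = 341/3.

341/3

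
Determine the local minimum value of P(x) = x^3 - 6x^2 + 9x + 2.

2

P'(x) = 3x^2 - 12x + 9. Setting P'(x) = 0 gives x ∈ {1, 3}.
Since P''(x) = 6x - 12, we get P''(1) = -6 < 0 ⇒ local maximum; P''(3) = 6 > 0 ⇒ local minimum.
So the local minimum value is P(3) = 2.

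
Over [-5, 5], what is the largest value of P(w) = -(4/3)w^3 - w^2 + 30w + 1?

P'(w) = -4w^2 - 2w + 30, which vanishes at w = -3 and w = 5/2.
Evaluating at the critical points and endpoints: P(-5) = -22/3, P(-3) = -62, P(5/2) = 587/12, P(5) = -122/3.
So the maximum is P(5/2) = 587/12.

587/12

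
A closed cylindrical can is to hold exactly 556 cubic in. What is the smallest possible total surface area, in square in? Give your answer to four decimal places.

With radius r and height h, πr²h = 556 so h = 556/(πr²), and S(r) = 2πr² + 2πrh = 2πr² + 2·556/r.
S'(r) = 4πr − 2·556/r² = 0 ⇒ r³ = 556/(2π), so r ≈ 4.4562 and h = 2r ≈ 8.9124.
S''(r) = 4π + 4·556/r³ > 0, so this is the minimum; S ≈ 374.3097.

374.3097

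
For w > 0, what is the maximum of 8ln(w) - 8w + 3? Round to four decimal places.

f'(w) = 8/w − 8 = 0 gives w = 1.
f''(w) = -8/w², which is negative for w > 0, so this is a local maximum.
f(1) = 8·ln(1) - 8 + 3 ≈ -5.0000.

-5.0000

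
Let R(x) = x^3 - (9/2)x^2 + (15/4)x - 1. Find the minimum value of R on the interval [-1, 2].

-41/4

R'(x) = 3x^2 - 9x + 15/4, whose only zero in [-1, 2] is x = 1/2.
Candidates: R(-1) = -41/4,  R(1/2) = -1/8,  R(2) = -7/2.
Hence the absolute minimum is -41/4 at x = -1.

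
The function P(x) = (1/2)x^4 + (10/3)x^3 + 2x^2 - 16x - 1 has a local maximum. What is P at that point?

P'(x) = 2x^3 + 10x^2 + 4x - 16. Setting P'(x) = 0 gives x ∈ {-4, -2, 1}.
Second-derivative test with P''(x) = 6x^2 + 20x + 4: P''(-4) = 20 > 0 ⇒ local minimum; P''(-2) = -12 < 0 ⇒ local maximum; P''(1) = 30 > 0 ⇒ local minimum.
So the local maximum value is P(-2) = 61/3.

61/3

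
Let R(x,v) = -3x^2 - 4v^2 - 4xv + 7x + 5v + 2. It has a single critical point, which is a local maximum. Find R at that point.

∂R/∂x = -6x - 4v + 7 = 0 and ∂R/∂v = -4x - 8v + 5 = 0, so (x, v) = (9/8, 1/16).
The Hessian has R_{xx} = -6, R_{vv} = -8, R_{xv} = -4, giving D = 32 > 0 with R_{xx} < 0, so the point is a local maximum.
R(9/8, 1/16) = 195/32.

195/32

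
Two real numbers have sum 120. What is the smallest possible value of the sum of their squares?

7200

With a + b = 120, a^2 + b^2 = a^2 + (120 − a)^2.
The derivative 2a − 2(120 − a) = 4a − 240 vanishes at a = 60; second derivative 4 > 0, a minimum.
The minimum is 2·(60)^2 = 7200.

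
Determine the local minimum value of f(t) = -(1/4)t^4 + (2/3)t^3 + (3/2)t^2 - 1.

-1

f'(t) = -t^3 + 2t^2 + 3t = 0 at t = -1, 0, 3.
Second-derivative test with f''(t) = -3t^2 + 4t + 3: f''(-1) = -4 < 0 ⇒ local maximum; f''(0) = 3 > 0 ⇒ local minimum; f''(3) = -12 < 0 ⇒ local maximum.
The local minimum is f(0) = -1.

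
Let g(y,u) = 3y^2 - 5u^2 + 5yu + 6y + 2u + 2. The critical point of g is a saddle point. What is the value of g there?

∂g/∂y = 6y + 5u + 6 = 0 and ∂g/∂u = 5y - 10u + 2 = 0, so (y, u) = (-14/17, -18/85).
The Hessian has g_{yy} = 6, g_{uu} = -10, g_{yu} = 5, giving D = -85 < 0, so the point is a saddle point.
g(-14/17, -18/85) = -58/85.

-58/85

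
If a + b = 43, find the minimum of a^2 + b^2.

1849/2

With a + b = 43, a^2 + b^2 = a^2 + (43 − a)^2.
The derivative 2a − 2(43 − a) = 4a − 86 vanishes at a = 43/2; second derivative 4 > 0, a minimum.
The minimum is 2·(43/2)^2 = 1849/2.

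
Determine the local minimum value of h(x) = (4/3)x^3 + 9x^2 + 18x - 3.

-57/4

h'(x) = 4x^2 + 18x + 18 = 0 at x = -3, -3/2.
Second-derivative test with h''(x) = 8x + 18: h''(-3) = -6 < 0 ⇒ local maximum; h''(-3/2) = 6 > 0 ⇒ local minimum.
Thus h has its local minimum at x = -3/2, with value -57/4.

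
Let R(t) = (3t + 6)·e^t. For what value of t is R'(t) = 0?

-3

R'(t) = 3·e^t + (3t + 6)·1·e^t = (3t + 9)·e^t. Since e^t > 0, the only critical point is t = -3.
R''(-3) has the same sign as 3 > 0, so this is a local minimum.
R(-3) = (-3)·e^(-3) ≈ -0.1494.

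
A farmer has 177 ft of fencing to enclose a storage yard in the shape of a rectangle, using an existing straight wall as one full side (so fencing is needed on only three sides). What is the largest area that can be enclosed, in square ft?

31329/8

Let the sides perpendicular to the wall have length x and the parallel side y, so 2x + y = 177 and the area is A = xy = x(177 − 2x).
A'(x) = 177 − 4x = 0 gives x = 177/4, and A''(x) = −4 < 0 confirms a maximum.
Then y = 177 − 2·177/4 = 177/2 and A = 31329/8.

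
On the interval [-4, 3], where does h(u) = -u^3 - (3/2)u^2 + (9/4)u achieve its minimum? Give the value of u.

Differentiating, h'(u) = -3u^2 - 3u + 9/4; which vanishes at u = -3/2 and u = 1/2.
Evaluating at the critical points and endpoints: h(-4) = 31,  h(-3/2) = -27/8,  h(1/2) = 5/8,  h(3) = -135/4.
Hence the absolute minimum is -135/4 at u = 3.

3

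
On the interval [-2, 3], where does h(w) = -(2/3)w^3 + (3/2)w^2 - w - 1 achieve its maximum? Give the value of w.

-2

The derivative is -2w^2 + 3w - 1, which vanishes at w = 1/2 and w = 1.
Compare values at every candidate in [-2, 3]: h(-2) = 37/3,  h(1/2) = -29/24,  h(1) = -7/6,  h(3) = -17/2.
Hence the absolute maximum is 37/3 at w = -2.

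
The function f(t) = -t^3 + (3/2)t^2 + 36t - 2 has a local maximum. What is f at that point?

f'(t) = -3t^2 + 3t + 36. Setting f'(t) = 0 gives t ∈ {-3, 4}.
Second-derivative test with f''(t) = -6t + 3: f''(-3) = 21 > 0 ⇒ local minimum; f''(4) = -21 < 0 ⇒ local maximum.
Thus f has its local maximum at t = 4, with value 102.

102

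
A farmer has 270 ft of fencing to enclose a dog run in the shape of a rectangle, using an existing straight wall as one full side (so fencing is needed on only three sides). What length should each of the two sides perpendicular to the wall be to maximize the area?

Let the sides perpendicular to the wall have length x and the parallel side y, so 2x + y = 270 and the area is A = xy = x(270 − 2x).
A'(x) = 270 − 4x = 0 gives x = 135/2, and A''(x) = −4 < 0 confirms a maximum.
Then y = 270 − 2·135/2 = 135 and A = 18225/2.

135/2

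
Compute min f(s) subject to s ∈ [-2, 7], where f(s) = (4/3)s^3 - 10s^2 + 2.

-244/3

f'(s) = 4s^2 - 20s, which vanishes at s = 0 and s = 5.
Compare values at every candidate in [-2, 7]: f(-2) = -146/3,  f(0) = 2,  f(5) = -244/3,  f(7) = -92/3.
The minimum over the interval is -244/3, attained at s = 5.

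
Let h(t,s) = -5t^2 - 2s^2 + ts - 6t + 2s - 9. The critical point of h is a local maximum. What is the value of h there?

∂h/∂t = -10t + s - 6 = 0 and ∂h/∂s = t - 4s + 2 = 0, so (t, s) = (-22/39, 14/39).
The Hessian has h_{tt} = -10, h_{ss} = -4, h_{ts} = 1, giving D = 39 > 0 with h_{tt} < 0, so the point is a local maximum.
h(-22/39, 14/39) = -271/39.

-271/39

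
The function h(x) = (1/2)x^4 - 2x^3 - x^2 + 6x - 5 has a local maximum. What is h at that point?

-3/2

Critical points: h'(x) = 2x^3 - 6x^2 - 2x + 6 vanishes at x = -1, 1, 3.
Second-derivative test with h''(x) = 6x^2 - 12x - 2: h''(-1) = 16 > 0 ⇒ local minimum; h''(1) = -8 < 0 ⇒ local maximum; h''(3) = 16 > 0 ⇒ local minimum.
The local maximum is h(1) = -3/2.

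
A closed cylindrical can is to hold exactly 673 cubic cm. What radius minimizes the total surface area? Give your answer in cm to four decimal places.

4.7491

With radius r and height h, πr²h = 673 so h = 673/(πr²), and S(r) = 2πr² + 2πrh = 2πr² + 2·673/r.
S'(r) = 4πr − 2·673/r² = 0 ⇒ r³ = 673/(2π), so r ≈ 4.7491 and h = 2r ≈ 9.4982.
S''(r) = 4π + 4·673/r³ > 0, so this is the minimum; S ≈ 425.1328.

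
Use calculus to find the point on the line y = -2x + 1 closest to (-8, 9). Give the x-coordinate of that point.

Minimize D(x)^2 = (x + 8)^2 + (-2x - 8)^2.
d/dx[D^2] = 2(x + 8) + 2·(-2)·(-2x - 8) = 0 ⇒ x = -24/5.
Then y = 53/5 and the distance is √(64/5) ≈ 3.5777.

-24/5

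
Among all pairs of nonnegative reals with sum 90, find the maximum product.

2025

With x + y = 90, the product is P(x) = x(90 − x).
P'(x) = 90 − 2x = 0 gives x = 45; P'' = −2 < 0, so this is the maximum.
P = 45·45 = 2025.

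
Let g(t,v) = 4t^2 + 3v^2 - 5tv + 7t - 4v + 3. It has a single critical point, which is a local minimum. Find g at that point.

-2/23

∂g/∂t = 8t - 5v + 7 = 0 and ∂g/∂v = -5t + 6v - 4 = 0, so (t, v) = (-22/23, -3/23).
The Hessian has g_{tt} = 8, g_{vv} = 6, g_{tv} = -5, giving D = 23 > 0 with g_{tt} > 0, so the point is a local minimum.
g(-22/23, -3/23) = -2/23.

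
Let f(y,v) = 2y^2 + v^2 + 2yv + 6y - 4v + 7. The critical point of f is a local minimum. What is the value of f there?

-22

∂f/∂y = 4y + 2v + 6 = 0 and ∂f/∂v = 2y + 2v - 4 = 0, so (y, v) = (-5, 7).
The Hessian has f_{yy} = 4, f_{vv} = 2, f_{yv} = 2, giving D = 4 > 0 with f_{yy} > 0, so the point is a local minimum.
f(-5, 7) = -22.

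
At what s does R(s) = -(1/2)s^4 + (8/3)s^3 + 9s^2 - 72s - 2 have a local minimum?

3

R'(s) = -2s^3 + 8s^2 + 18s - 72. Setting R'(s) = 0 gives s ∈ {-3, 3, 4}.
Since R''(s) = -6s^2 + 16s + 18, we get R''(-3) = -84 < 0 ⇒ local maximum; R''(3) = 12 > 0 ⇒ local minimum; R''(4) = -14 < 0 ⇒ local maximum.
So the local minimum value is R(3) = -211/2.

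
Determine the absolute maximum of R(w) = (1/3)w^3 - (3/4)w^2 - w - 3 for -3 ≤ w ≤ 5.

179/12

Differentiating, R'(w) = w^2 - (3/2)w - 1; which vanishes at w = -1/2 and w = 2.
Evaluating at the critical points and endpoints: R(-3) = -63/4; R(-1/2) = -131/48; R(2) = -16/3; R(5) = 179/12.
The maximum over the interval is 179/12, attained at w = 5.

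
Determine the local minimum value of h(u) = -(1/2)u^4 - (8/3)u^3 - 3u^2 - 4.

h'(u) = -2u^3 - 8u^2 - 6u = 0 at u = -3, -1, 0.
Since h''(u) = -6u^2 - 16u - 6, we get h''(-3) = -12 < 0 ⇒ local maximum; h''(-1) = 4 > 0 ⇒ local minimum; h''(0) = -6 < 0 ⇒ local maximum.
Thus h has its local minimum at u = -1, with value -29/6.

-29/6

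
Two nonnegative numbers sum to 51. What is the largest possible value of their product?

2601/4

With x + y = 51, the product is P(x) = x(51 − x).
P'(x) = 51 − 2x = 0 gives x = 51/2; P'' = −2 < 0, so this is the maximum.
P = 51/2·51/2 = 2601/4.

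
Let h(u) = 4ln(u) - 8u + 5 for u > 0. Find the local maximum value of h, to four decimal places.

h'(u) = 4/u − 8 = 0 gives u = 1/2.
h''(u) = -4/u², which is negative for u > 0, so this is a local maximum.
h(1/2) = 4·ln(1/2) - 4 + 5 ≈ -1.7726.

-1.7726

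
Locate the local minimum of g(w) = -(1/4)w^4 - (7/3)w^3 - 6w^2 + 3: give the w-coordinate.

-3

Critical points: g'(w) = -w^3 - 7w^2 - 12w vanishes at w = -4, -3, 0.
Second-derivative test with g''(w) = -3w^2 - 14w - 12: g''(-4) = -4 < 0 ⇒ local maximum; g''(-3) = 3 > 0 ⇒ local minimum; g''(0) = -12 < 0 ⇒ local maximum.
So the local minimum value is g(-3) = -33/4.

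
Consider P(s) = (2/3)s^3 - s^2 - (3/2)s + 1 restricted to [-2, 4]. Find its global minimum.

-16/3

The derivative is 2s^2 - 2s - 3/2, which vanishes at s = -1/2 and s = 3/2.
Evaluating at the critical points and endpoints: P(-2) = -16/3, P(-1/2) = 17/12, P(3/2) = -5/4, P(4) = 65/3.
So the minimum is P(-2) = -16/3.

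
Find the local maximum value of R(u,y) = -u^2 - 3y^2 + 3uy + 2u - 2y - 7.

∂R/∂u = -2u + 3y + 2 = 0 and ∂R/∂y = 3u - 6y - 2 = 0, so (u, y) = (2, 2/3).
The Hessian has R_{uu} = -2, R_{yy} = -6, R_{uy} = 3, giving D = 3 > 0 with R_{uu} < 0, so the point is a local maximum.
R(2, 2/3) = -17/3.

-17/3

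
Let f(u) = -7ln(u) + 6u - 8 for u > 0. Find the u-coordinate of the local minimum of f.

7/6

f'(u) = -7/u + 6 = 0 gives u = 7/6.
f''(u) = 7/u², which is positive for u > 0, so this is a local minimum.
f(7/6) = -7·ln(7/6) + 7 - 8 ≈ -2.0791.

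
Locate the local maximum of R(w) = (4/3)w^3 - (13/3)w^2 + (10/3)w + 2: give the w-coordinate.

1/2

R'(w) = 4w^2 - (26/3)w + 10/3 = 0 at w = 1/2, 5/3.
Since R''(w) = 8w - 26/3, we get R''(1/2) = -14/3 < 0 ⇒ local maximum; R''(5/3) = 14/3 > 0 ⇒ local minimum.
So the local maximum value is R(1/2) = 11/4.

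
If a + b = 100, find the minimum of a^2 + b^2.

5000

With a + b = 100, a^2 + b^2 = a^2 + (100 − a)^2.
The derivative 2a − 2(100 − a) = 4a − 200 vanishes at a = 50; second derivative 4 > 0, a minimum.
The minimum is 2·(50)^2 = 5000.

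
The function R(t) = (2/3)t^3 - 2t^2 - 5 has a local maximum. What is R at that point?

-5

Critical points: R'(t) = 2t^2 - 4t vanishes at t = 0, 2.
Second-derivative test with R''(t) = 4t - 4: R''(0) = -4 < 0 ⇒ local maximum; R''(2) = 4 > 0 ⇒ local minimum.
Thus R has its local maximum at t = 0, with value -5.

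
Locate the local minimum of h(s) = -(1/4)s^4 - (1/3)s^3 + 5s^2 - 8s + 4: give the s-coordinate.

1

h'(s) = -s^3 - s^2 + 10s - 8 = 0 at s = -4, 1, 2.
Since h''(s) = -3s^2 - 2s + 10, we get h''(-4) = -30 < 0 ⇒ local maximum; h''(1) = 5 > 0 ⇒ local minimum; h''(2) = -6 < 0 ⇒ local maximum.
So the local minimum value is h(1) = 5/12.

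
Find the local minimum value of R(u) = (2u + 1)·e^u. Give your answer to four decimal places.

Differentiating with the product rule gives R'(u) = (2u + 3)·e^u. Since e^u > 0, the only critical point is u = -3/2.
R''(-3/2) has the same sign as 2 > 0, so this is a local minimum.
R(-3/2) = (-2)·e^(-3/2) ≈ -0.4463.

-0.4463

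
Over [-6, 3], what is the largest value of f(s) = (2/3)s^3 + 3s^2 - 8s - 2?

106/3

f'(s) = 2s^2 + 6s - 8, which vanishes at s = -4 and s = 1.
Compare values at every candidate in [-6, 3]: f(-6) = 10; f(-4) = 106/3; f(1) = -19/3; f(3) = 19.
Hence the absolute maximum is 106/3 at s = -4.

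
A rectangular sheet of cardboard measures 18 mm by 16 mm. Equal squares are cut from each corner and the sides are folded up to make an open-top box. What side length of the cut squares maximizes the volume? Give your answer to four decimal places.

2.8187

With cut size x, the volume is V(x) = x(18 − 2x)(16 − 2x) for 0 < x < 8.
V'(x) = 12x^2 − 136x + 288. Setting V'(x) = 0 gives x ≈ 2.8187 (the root in (0, 8)).
V''(x) = 24x − 136 is negative there, so this is the maximum; V ≈ 361.0999.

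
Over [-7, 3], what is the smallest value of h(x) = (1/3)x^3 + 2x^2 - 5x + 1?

Differentiating, h'(x) = x^2 + 4x - 5; which vanishes at x = -5 and x = 1.
Compare values at every candidate in [-7, 3]: h(-7) = 59/3,  h(-5) = 103/3,  h(1) = -5/3,  h(3) = 13.
So the minimum is h(1) = -5/3.

-5/3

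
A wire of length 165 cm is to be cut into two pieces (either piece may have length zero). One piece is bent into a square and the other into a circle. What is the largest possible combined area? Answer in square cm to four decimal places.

2166.4967

Let x be the length used for the square. Square side x/4; circle radius (165−x)/(2π).
A(x) = (x/4)² + π·((165−x)/(2π))² = x²/16 + (165−x)²/(4π) for 0 ≤ x ≤ 165. A'(x) = x/8 − (165−x)/(2π) = 0 gives x = 4·165/(π+4) ≈ 92.4164.
A'' > 0, so the interior critical point is a minimum; the maximum is at an endpoint. A(0) = 2166.4967 and A(165) = 1701.5625, so the largest area is 2166.4967.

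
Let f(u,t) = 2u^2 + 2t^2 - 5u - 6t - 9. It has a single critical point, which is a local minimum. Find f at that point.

∂f/∂u = 4u - 5 = 0 and ∂f/∂t = 4t - 6 = 0, so (u, t) = (5/4, 3/2).
The Hessian has f_{uu} = 4, f_{tt} = 4, f_{ut} = 0, giving D = 16 > 0 with f_{uu} > 0, so the point is a local minimum.
f(5/4, 3/2) = -133/8.

-133/8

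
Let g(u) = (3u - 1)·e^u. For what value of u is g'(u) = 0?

Differentiating with the product rule gives g'(u) = (3u + 2)·e^u. Since e^u > 0, the only critical point is u = -2/3.
g''(-2/3) has the same sign as 3 > 0, so this is a local minimum.
g(-2/3) = (-3)·e^(-2/3) ≈ -1.5403.

-2/3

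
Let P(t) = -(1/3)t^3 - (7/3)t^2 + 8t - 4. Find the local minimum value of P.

-64

P'(t) = -t^2 - (14/3)t + 8. Setting P'(t) = 0 gives t ∈ {-6, 4/3}.
Since P''(t) = -2t - 14/3, we get P''(-6) = 22/3 > 0 ⇒ local minimum; P''(4/3) = -22/3 < 0 ⇒ local maximum.
Thus P has its local minimum at t = -6, with value -64.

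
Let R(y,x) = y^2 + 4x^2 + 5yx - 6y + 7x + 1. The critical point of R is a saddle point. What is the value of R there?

∂R/∂y = 2y + 5x - 6 = 0 and ∂R/∂x = 5y + 8x + 7 = 0, so (y, x) = (-83/9, 44/9).
The Hessian has R_{yy} = 2, R_{xx} = 8, R_{yx} = 5, giving D = -9 < 0, so the point is a saddle point.
R(-83/9, 44/9) = 412/9.

412/9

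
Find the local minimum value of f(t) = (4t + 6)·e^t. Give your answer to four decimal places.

Differentiating with the product rule gives f'(t) = (4t + 10)·e^t. Since e^t > 0, the only critical point is t = -5/2.
f''(-5/2) has the same sign as 4 > 0, so this is a local minimum.
f(-5/2) = (-4)·e^(-5/2) ≈ -0.3283.

-0.3283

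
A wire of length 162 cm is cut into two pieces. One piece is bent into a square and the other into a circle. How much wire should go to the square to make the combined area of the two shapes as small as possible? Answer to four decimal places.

Let x be the length used for the square. Square side x/4; circle radius (162−x)/(2π).
A(x) = (x/4)² + π·((162−x)/(2π))² = x²/16 + (162−x)²/(4π) for 0 ≤ x ≤ 162. A'(x) = x/8 − (162−x)/(2π) = 0 gives x = 4·162/(π+4) ≈ 90.7361.
A'' = 1/8 + 1/(2π) > 0, so this gives the minimum combined area; x ≈ 90.7361 cm to the square.

90.7361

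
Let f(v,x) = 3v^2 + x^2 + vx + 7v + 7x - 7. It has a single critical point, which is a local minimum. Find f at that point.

∂f/∂v = 6v + x + 7 = 0 and ∂f/∂x = v + 2x + 7 = 0, so (v, x) = (-7/11, -35/11).
The Hessian has f_{vv} = 6, f_{xx} = 2, f_{vx} = 1, giving D = 11 > 0 with f_{vv} > 0, so the point is a local minimum.
f(-7/11, -35/11) = -224/11.

-224/11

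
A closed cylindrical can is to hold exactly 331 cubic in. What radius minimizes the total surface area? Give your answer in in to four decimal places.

With radius r and height h, πr²h = 331 so h = 331/(πr²), and S(r) = 2πr² + 2πrh = 2πr² + 2·331/r.
S'(r) = 4πr − 2·331/r² = 0 ⇒ r³ = 331/(2π), so r ≈ 3.7487 and h = 2r ≈ 7.4974.
S''(r) = 4π + 4·331/r³ > 0, so this is the minimum; S ≈ 264.8906.

3.7487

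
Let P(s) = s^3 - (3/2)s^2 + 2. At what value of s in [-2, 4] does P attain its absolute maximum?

4

P'(s) = 3s^2 - 3s, which vanishes at s = 0 and s = 1.
Evaluating at the critical points and endpoints: P(-2) = -12,  P(0) = 2,  P(1) = 3/2,  P(4) = 42.
Hence the absolute maximum is 42 at s = 4.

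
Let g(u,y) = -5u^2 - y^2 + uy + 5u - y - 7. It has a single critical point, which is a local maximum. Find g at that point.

∂g/∂u = -10u + y + 5 = 0 and ∂g/∂y = u - 2y - 1 = 0, so (u, y) = (9/19, -5/19).
The Hessian has g_{uu} = -10, g_{yy} = -2, g_{uy} = 1, giving D = 19 > 0 with g_{uu} < 0, so the point is a local maximum.
g(9/19, -5/19) = -108/19.

-108/19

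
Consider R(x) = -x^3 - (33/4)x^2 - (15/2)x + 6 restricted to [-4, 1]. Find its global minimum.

-32

The derivative is -3x^2 - (33/2)x - 15/2, whose only zero in [-4, 1] is x = -1/2.
Candidates: R(-4) = -32; R(-1/2) = 125/16; R(1) = -43/4.
Hence the absolute minimum is -32 at x = -4.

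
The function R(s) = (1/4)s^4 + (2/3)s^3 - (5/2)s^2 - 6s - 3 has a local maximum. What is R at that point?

1/12

R'(s) = s^3 + 2s^2 - 5s - 6 = 0 at s = -3, -1, 2.
R''(s) = 3s^2 + 4s - 5. R''(-3) = 10 > 0 ⇒ local minimum; R''(-1) = -6 < 0 ⇒ local maximum; R''(2) = 15 > 0 ⇒ local minimum.
So the local maximum value is R(-1) = 1/12.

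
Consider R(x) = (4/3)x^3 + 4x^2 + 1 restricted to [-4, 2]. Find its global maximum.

R'(x) = 4x^2 + 8x, which vanishes at x = -2 and x = 0.
Evaluating at the critical points and endpoints: R(-4) = -61/3, R(-2) = 19/3, R(0) = 1, R(2) = 83/3.
The maximum over the interval is 83/3, attained at x = 2.

83/3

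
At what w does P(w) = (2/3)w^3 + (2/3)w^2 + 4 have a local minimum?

0

P'(w) = 2w^2 + (4/3)w. Setting P'(w) = 0 gives w ∈ {-2/3, 0}.
Since P''(w) = 4w + 4/3, we get P''(-2/3) = -4/3 < 0 ⇒ local maximum; P''(0) = 4/3 > 0 ⇒ local minimum.
Thus P has its local minimum at w = 0, with value 4.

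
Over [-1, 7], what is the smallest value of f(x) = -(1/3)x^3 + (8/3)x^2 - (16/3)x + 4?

-17

f'(x) = -x^2 + (16/3)x - 16/3, which vanishes at x = 4/3 and x = 4.
Compare values at every candidate in [-1, 7]: f(-1) = 37/3,  f(4/3) = 68/81,  f(4) = 4,  f(7) = -17.
Hence the absolute minimum is -17 at x = 7.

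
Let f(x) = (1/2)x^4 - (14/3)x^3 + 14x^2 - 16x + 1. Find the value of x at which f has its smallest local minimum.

f'(x) = 2x^3 - 14x^2 + 28x - 16 = 0 at x = 1, 2, 4.
f''(x) = 6x^2 - 28x + 28. f''(1) = 6 > 0 ⇒ local minimum; f''(2) = -4 < 0 ⇒ local maximum; f''(4) = 12 > 0 ⇒ local minimum.
The smallest local minimum is f(4) = -29/3.

4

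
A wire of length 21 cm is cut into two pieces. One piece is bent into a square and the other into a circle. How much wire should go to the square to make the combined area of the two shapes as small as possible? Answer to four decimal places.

Let x be the length used for the square. Square side x/4; circle radius (21−x)/(2π).
A(x) = (x/4)² + π·((21−x)/(2π))² = x²/16 + (21−x)²/(4π) for 0 ≤ x ≤ 21. A'(x) = x/8 − (21−x)/(2π) = 0 gives x = 4·21/(π+4) ≈ 11.7621.
A'' = 1/8 + 1/(2π) > 0, so this gives the minimum combined area; x ≈ 11.7621 cm to the square.

11.7621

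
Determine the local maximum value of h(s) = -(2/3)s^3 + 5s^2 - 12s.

-9

Critical points: h'(s) = -2s^2 + 10s - 12 vanishes at s = 2, 3.
Second-derivative test with h''(s) = -4s + 10: h''(2) = 2 > 0 ⇒ local minimum; h''(3) = -2 < 0 ⇒ local maximum.
Thus h has its local maximum at s = 3, with value -9.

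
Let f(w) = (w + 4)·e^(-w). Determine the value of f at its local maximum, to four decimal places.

20.0855

f'(w) = 1·e^(-w) + (w + 4)·(-1)·e^(-w) = (-w - 3)·e^(-w). Since e^(-w) > 0, the only critical point is w = -3.
f''(-3) has the same sign as -1 < 0, so this is a local maximum.
f(-3) = (1)·e^(3) ≈ 20.0855.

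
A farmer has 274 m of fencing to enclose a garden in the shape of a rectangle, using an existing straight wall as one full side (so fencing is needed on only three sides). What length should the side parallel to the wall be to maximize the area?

137

Let the sides perpendicular to the wall have length x and the parallel side y, so 2x + y = 274 and the area is A = xy = x(274 − 2x).
A'(x) = 274 − 4x = 0 gives x = 137/2, and A''(x) = −4 < 0 confirms a maximum.
Then y = 274 − 2·137/2 = 137 and A = 18769/2.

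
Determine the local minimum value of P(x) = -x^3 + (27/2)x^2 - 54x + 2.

Critical points: P'(x) = -3x^2 + 27x - 54 vanishes at x = 3, 6.
Since P''(x) = -6x + 27, we get P''(3) = 9 > 0 ⇒ local minimum; P''(6) = -9 < 0 ⇒ local maximum.
The local minimum is P(3) = -131/2.

-131/2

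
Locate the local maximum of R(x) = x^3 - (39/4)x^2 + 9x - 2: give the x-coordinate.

R'(x) = 3x^2 - (39/2)x + 9 = 0 at x = 1/2, 6.
R''(x) = 6x - 39/2. R''(1/2) = -33/2 < 0 ⇒ local maximum; R''(6) = 33/2 > 0 ⇒ local minimum.
So the local maximum value is R(1/2) = 3/16.

1/2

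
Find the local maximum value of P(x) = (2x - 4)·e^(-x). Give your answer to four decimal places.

0.0996

P'(x) = 2·e^(-x) + (2x - 4)·(-1)·e^(-x) = (-2x + 6)·e^(-x). Since e^(-x) > 0, the only critical point is x = 3.
P''(3) has the same sign as -2 < 0, so this is a local maximum.
P(3) = (2)·e^(-3) ≈ 0.0996.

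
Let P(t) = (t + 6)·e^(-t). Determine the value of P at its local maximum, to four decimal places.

By the product rule, P'(t) = (-t - 5)·e^(-t). Since e^(-t) > 0, the only critical point is t = -5.
P''(-5) has the same sign as -1 < 0, so this is a local maximum.
P(-5) = (1)·e^(5) ≈ 148.4132.

148.4132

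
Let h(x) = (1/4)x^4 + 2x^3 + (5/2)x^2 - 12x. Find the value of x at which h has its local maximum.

-3

h'(x) = x^3 + 6x^2 + 5x - 12. Setting h'(x) = 0 gives x ∈ {-4, -3, 1}.
Second-derivative test with h''(x) = 3x^2 + 12x + 5: h''(-4) = 5 > 0 ⇒ local minimum; h''(-3) = -4 < 0 ⇒ local maximum; h''(1) = 20 > 0 ⇒ local minimum.
The local maximum is h(-3) = 99/4.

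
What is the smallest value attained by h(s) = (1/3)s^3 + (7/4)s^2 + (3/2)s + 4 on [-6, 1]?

-14

Differentiating, h'(s) = s^2 + (7/2)s + 3/2; which vanishes at s = -3 and s = -1/2.
Compare values at every candidate in [-6, 1]: h(-6) = -14, h(-3) = 25/4, h(-1/2) = 175/48, h(1) = 91/12.
So the minimum is h(-6) = -14.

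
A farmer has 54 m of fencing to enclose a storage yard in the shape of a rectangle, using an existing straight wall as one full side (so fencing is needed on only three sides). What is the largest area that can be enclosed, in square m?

Let the sides perpendicular to the wall have length x and the parallel side y, so 2x + y = 54 and the area is A = xy = x(54 − 2x).
A'(x) = 54 − 4x = 0 gives x = 27/2, and A''(x) = −4 < 0 confirms a maximum.
Then y = 54 − 2·27/2 = 27 and A = 729/2.

729/2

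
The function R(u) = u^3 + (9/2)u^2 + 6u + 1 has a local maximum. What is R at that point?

R'(u) = 3u^2 + 9u + 6. Setting R'(u) = 0 gives u ∈ {-2, -1}.
Second-derivative test with R''(u) = 6u + 9: R''(-2) = -3 < 0 ⇒ local maximum; R''(-1) = 3 > 0 ⇒ local minimum.
So the local maximum value is R(-2) = -1.

-1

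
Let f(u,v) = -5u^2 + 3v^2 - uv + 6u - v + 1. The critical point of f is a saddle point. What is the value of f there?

∂f/∂u = -10u - v + 6 = 0 and ∂f/∂v = -u + 6v - 1 = 0, so (u, v) = (35/61, 16/61).
The Hessian has f_{uu} = -10, f_{vv} = 6, f_{uv} = -1, giving D = -61 < 0, so the point is a saddle point.
f(35/61, 16/61) = 158/61.

158/61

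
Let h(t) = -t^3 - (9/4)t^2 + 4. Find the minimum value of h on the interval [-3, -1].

h'(t) = -3t^2 - (9/2)t, whose only zero in [-3, -1] is t = -3/2.
Evaluating at the critical points and endpoints: h(-3) = 43/4, h(-3/2) = 37/16, h(-1) = 11/4.
So the minimum is h(-3/2) = 37/16.

37/16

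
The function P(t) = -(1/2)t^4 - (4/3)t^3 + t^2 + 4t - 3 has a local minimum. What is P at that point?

Critical points: P'(t) = -2t^3 - 4t^2 + 2t + 4 vanishes at t = -2, -1, 1.
P''(t) = -6t^2 - 8t + 2. P''(-2) = -6 < 0 ⇒ local maximum; P''(-1) = 4 > 0 ⇒ local minimum; P''(1) = -12 < 0 ⇒ local maximum.
So the local minimum value is P(-1) = -31/6.

-31/6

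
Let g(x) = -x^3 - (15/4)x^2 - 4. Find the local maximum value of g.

-4

Critical points: g'(x) = -3x^2 - (15/2)x vanishes at x = -5/2, 0.
Since g''(x) = -6x - 15/2, we get g''(-5/2) = 15/2 > 0 ⇒ local minimum; g''(0) = -15/2 < 0 ⇒ local maximum.
The local maximum is g(0) = -4.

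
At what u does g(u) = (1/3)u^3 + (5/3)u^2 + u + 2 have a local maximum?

-3

Critical points: g'(u) = u^2 + (10/3)u + 1 vanishes at u = -3, -1/3.
Second-derivative test with g''(u) = 2u + 10/3: g''(-3) = -8/3 < 0 ⇒ local maximum; g''(-1/3) = 8/3 > 0 ⇒ local minimum.
Thus g has its local maximum at u = -3, with value 5.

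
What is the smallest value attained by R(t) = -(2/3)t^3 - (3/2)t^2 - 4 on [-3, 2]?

Differentiating, R'(t) = -2t^2 - 3t; which vanishes at t = -3/2 and t = 0.
Candidates: R(-3) = 1/2, R(-3/2) = -41/8, R(0) = -4, R(2) = -46/3.
The minimum over the interval is -46/3, attained at t = 2.

-46/3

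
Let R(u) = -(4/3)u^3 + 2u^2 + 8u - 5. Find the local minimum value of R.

-29/3

Critical points: R'(u) = -4u^2 + 4u + 8 vanishes at u = -1, 2.
Since R''(u) = -8u + 4, we get R''(-1) = 12 > 0 ⇒ local minimum; R''(2) = -12 < 0 ⇒ local maximum.
Thus R has its local minimum at u = -1, with value -29/3.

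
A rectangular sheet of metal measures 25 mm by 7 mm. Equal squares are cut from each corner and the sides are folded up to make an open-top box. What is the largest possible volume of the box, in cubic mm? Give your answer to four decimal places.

132.5487

With cut size x, the volume is V(x) = x(25 − 2x)(7 − 2x) for 0 < x < 3.5.
V'(x) = 12x^2 − 128x + 175. Setting V'(x) = 0 gives x ≈ 1.6103 (the root in (0, 3.5)).
V''(x) = 24x − 128 is negative there, so this is the maximum; V ≈ 132.5487.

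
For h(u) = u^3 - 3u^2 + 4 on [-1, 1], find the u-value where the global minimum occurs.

h'(u) = 3u^2 - 6u, whose only zero in [-1, 1] is u = 0.
Compare values at every candidate in [-1, 1]: h(-1) = 0,  h(0) = 4,  h(1) = 2.
The minimum over the interval is 0, attained at u = -1.

-1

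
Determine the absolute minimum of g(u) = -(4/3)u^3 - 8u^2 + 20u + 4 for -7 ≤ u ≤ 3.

-388/3

g'(u) = -4u^2 - 16u + 20, which vanishes at u = -5 and u = 1.
Candidates: g(-7) = -212/3,  g(-5) = -388/3,  g(1) = 44/3,  g(3) = -44.
So the minimum is g(-5) = -388/3.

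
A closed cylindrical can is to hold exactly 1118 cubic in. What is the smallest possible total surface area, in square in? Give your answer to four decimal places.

With radius r and height h, πr²h = 1118 so h = 1118/(πr²), and S(r) = 2πr² + 2πrh = 2πr² + 2·1118/r.
S'(r) = 4πr − 2·1118/r² = 0 ⇒ r³ = 1118/(2π), so r ≈ 5.6245 and h = 2r ≈ 11.2491.
S''(r) = 4π + 4·1118/r³ > 0, so this is the minimum; S ≈ 596.3150.

596.3150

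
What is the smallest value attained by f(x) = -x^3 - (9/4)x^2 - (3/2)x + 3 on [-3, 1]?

-7/4

The derivative is -3x^2 - (9/2)x - 3/2, which vanishes at x = -1 and x = -1/2.
Evaluating at the critical points and endpoints: f(-3) = 57/4,  f(-1) = 13/4,  f(-1/2) = 53/16,  f(1) = -7/4.
The minimum over the interval is -7/4, attained at x = 1.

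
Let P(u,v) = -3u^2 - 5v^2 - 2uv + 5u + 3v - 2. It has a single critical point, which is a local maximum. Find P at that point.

5/28

∂P/∂u = -6u - 2v + 5 = 0 and ∂P/∂v = -2u - 10v + 3 = 0, so (u, v) = (11/14, 1/7).
The Hessian has P_{uu} = -6, P_{vv} = -10, P_{uv} = -2, giving D = 56 > 0 with P_{uu} < 0, so the point is a local maximum.
P(11/14, 1/7) = 5/28.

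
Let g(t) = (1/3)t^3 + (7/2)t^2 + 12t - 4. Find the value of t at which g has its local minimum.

-3

g'(t) = t^2 + 7t + 12. Setting g'(t) = 0 gives t ∈ {-4, -3}.
g''(t) = 2t + 7. g''(-4) = -1 < 0 ⇒ local maximum; g''(-3) = 1 > 0 ⇒ local minimum.
So the local minimum value is g(-3) = -35/2.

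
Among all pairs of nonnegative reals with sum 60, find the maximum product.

With x + y = 60, the product is P(x) = x(60 − x).
P'(x) = 60 − 2x = 0 gives x = 30; P'' = −2 < 0, so this is the maximum.
P = 30·30 = 900.

900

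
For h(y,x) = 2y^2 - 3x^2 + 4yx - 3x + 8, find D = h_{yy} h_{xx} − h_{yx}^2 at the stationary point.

∂h/∂y = 4y + 4x = 0 and ∂h/∂x = 4y - 6x - 3 = 0, so (y, x) = (3/10, -3/10).
The Hessian has h_{yy} = 4, h_{xx} = -6, h_{yx} = 4, giving D = -40 < 0, so the point is a saddle point.
D = (4)·(-6) − (4)^2 = -40.

-40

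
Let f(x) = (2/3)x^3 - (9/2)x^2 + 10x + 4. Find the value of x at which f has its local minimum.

5/2

Critical points: f'(x) = 2x^2 - 9x + 10 vanishes at x = 2, 5/2.
Second-derivative test with f''(x) = 4x - 9: f''(2) = -1 < 0 ⇒ local maximum; f''(5/2) = 1 > 0 ⇒ local minimum.
The local minimum is f(5/2) = 271/24.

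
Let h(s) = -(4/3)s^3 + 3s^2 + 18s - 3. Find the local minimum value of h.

Critical points: h'(s) = -4s^2 + 6s + 18 vanishes at s = -3/2, 3.
Second-derivative test with h''(s) = -8s + 6: h''(-3/2) = 18 > 0 ⇒ local minimum; h''(3) = -18 < 0 ⇒ local maximum.
Thus h has its local minimum at s = -3/2, with value -75/4.

-75/4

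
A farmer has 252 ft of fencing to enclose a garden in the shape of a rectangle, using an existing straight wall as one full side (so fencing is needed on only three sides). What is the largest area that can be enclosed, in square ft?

7938

Let the sides perpendicular to the wall have length x and the parallel side y, so 2x + y = 252 and the area is A = xy = x(252 − 2x).
A'(x) = 252 − 4x = 0 gives x = 63, and A''(x) = −4 < 0 confirms a maximum.
Then y = 252 − 2·63 = 126 and A = 7938.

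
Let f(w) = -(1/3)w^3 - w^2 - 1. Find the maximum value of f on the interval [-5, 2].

The derivative is -w^2 - 2w, which vanishes at w = -2 and w = 0.
Evaluating at the critical points and endpoints: f(-5) = 47/3,  f(-2) = -7/3,  f(0) = -1,  f(2) = -23/3.
Hence the absolute maximum is 47/3 at w = -5.

47/3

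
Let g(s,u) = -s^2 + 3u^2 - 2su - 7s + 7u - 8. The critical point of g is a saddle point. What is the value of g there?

∂g/∂s = -2s - 2u - 7 = 0 and ∂g/∂u = -2s + 6u + 7 = 0, so (s, u) = (-7/4, -7/4).
The Hessian has g_{ss} = -2, g_{uu} = 6, g_{su} = -2, giving D = -16 < 0, so the point is a saddle point.
g(-7/4, -7/4) = -8.

-8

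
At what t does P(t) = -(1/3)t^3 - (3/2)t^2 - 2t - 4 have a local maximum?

-1

P'(t) = -t^2 - 3t - 2 = 0 at t = -2, -1.
Second-derivative test with P''(t) = -2t - 3: P''(-2) = 1 > 0 ⇒ local minimum; P''(-1) = -1 < 0 ⇒ local maximum.
So the local maximum value is P(-1) = -19/6.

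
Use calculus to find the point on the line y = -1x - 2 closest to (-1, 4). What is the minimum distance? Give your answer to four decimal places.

3.5355

Minimize D(x)^2 = (x + 1)^2 + (-x - 6)^2.
d/dx[D^2] = 2(x + 1) + 2·(-1)·(-x - 6) = 0 ⇒ x = -7/2.
Then y = 3/2 and the distance is √(25/2) ≈ 3.5355.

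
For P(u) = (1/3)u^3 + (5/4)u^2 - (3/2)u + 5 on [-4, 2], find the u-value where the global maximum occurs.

-3

Differentiating, P'(u) = u^2 + (5/2)u - 3/2; which vanishes at u = -3 and u = 1/2.
Evaluating at the critical points and endpoints: P(-4) = 29/3,  P(-3) = 47/4,  P(1/2) = 221/48,  P(2) = 29/3.
The maximum over the interval is 47/4, attained at u = -3.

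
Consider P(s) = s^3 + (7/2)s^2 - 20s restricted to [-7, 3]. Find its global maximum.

The derivative is 3s^2 + 7s - 20, which vanishes at s = -4 and s = 5/3.
Candidates: P(-7) = -63/2; P(-4) = 72; P(5/3) = -1025/54; P(3) = -3/2.
So the maximum is P(-4) = 72.

72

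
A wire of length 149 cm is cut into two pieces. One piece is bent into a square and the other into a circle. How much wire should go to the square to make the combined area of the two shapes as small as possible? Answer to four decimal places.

83.4548

Let x be the length used for the square. Square side x/4; circle radius (149−x)/(2π).
A(x) = (x/4)² + π·((149−x)/(2π))² = x²/16 + (149−x)²/(4π) for 0 ≤ x ≤ 149. A'(x) = x/8 − (149−x)/(2π) = 0 gives x = 4·149/(π+4) ≈ 83.4548.
A'' = 1/8 + 1/(2π) > 0, so this gives the minimum combined area; x ≈ 83.4548 cm to the square.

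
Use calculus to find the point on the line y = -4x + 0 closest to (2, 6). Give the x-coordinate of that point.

Minimize D(x)^2 = (x - 2)^2 + (-4x - 6)^2.
d/dx[D^2] = 2(x - 2) + 2·(-4)·(-4x - 6) = 0 ⇒ x = -22/17.
Then y = 88/17 and the distance is √(196/17) ≈ 3.3955.

-22/17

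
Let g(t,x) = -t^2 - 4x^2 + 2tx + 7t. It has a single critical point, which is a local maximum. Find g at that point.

49/3

∂g/∂t = -2t + 2x + 7 = 0 and ∂g/∂x = 2t - 8x = 0, so (t, x) = (14/3, 7/6).
The Hessian has g_{tt} = -2, g_{xx} = -8, g_{tx} = 2, giving D = 12 > 0 with g_{tt} < 0, so the point is a local maximum.
g(14/3, 7/6) = 49/3.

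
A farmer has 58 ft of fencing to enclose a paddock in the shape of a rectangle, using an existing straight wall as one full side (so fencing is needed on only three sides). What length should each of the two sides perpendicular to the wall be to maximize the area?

Let the sides perpendicular to the wall have length x and the parallel side y, so 2x + y = 58 and the area is A = xy = x(58 − 2x).
A'(x) = 58 − 4x = 0 gives x = 29/2, and A''(x) = −4 < 0 confirms a maximum.
Then y = 58 − 2·29/2 = 29 and A = 841/2.

29/2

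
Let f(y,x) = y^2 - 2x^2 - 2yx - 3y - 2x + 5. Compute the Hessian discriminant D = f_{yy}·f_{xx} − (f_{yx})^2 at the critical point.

-12

∂f/∂y = 2y - 2x - 3 = 0 and ∂f/∂x = -2y - 4x - 2 = 0, so (y, x) = (2/3, -5/6).
The Hessian has f_{yy} = 2, f_{xx} = -4, f_{yx} = -2, giving D = -12 < 0, so the point is a saddle point.
D = (2)·(-4) − (-2)^2 = -12.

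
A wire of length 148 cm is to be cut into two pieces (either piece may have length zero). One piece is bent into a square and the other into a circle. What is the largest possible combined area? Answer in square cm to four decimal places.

1743.0649

Let x be the length used for the square. Square side x/4; circle radius (148−x)/(2π).
A(x) = (x/4)² + π·((148−x)/(2π))² = x²/16 + (148−x)²/(4π) for 0 ≤ x ≤ 148. A'(x) = x/8 − (148−x)/(2π) = 0 gives x = 4·148/(π+4) ≈ 82.8947.
A'' > 0, so the interior critical point is a minimum; the maximum is at an endpoint. A(0) = 1743.0649 and A(148) = 1369.0000, so the largest area is 1743.0649.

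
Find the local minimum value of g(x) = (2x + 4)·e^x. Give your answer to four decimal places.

By the product rule, g'(x) = (2x + 6)·e^x. Since e^x > 0, the only critical point is x = -3.
g''(-3) has the same sign as 2 > 0, so this is a local minimum.
g(-3) = (-2)·e^(-3) ≈ -0.0996.

-0.0996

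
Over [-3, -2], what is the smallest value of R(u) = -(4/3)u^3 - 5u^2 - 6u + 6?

26/3

The derivative is -4u^2 - 10u - 6, which has no zeros in [-3, -2].
Candidates: R(-3) = 15,  R(-2) = 26/3.
Hence the absolute minimum is 26/3 at u = -2.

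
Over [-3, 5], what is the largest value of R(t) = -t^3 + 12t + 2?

The derivative is -3t^2 + 12, which vanishes at t = -2 and t = 2.
Compare values at every candidate in [-3, 5]: R(-3) = -7, R(-2) = -14, R(2) = 18, R(5) = -63.
The maximum over the interval is 18, attained at t = 2.

18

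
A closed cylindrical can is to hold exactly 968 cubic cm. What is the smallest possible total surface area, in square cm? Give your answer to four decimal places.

With radius r and height h, πr²h = 968 so h = 968/(πr²), and S(r) = 2πr² + 2πrh = 2πr² + 2·968/r.
S'(r) = 4πr − 2·968/r² = 0 ⇒ r³ = 968/(2π), so r ≈ 5.3608 and h = 2r ≈ 10.7217.
S''(r) = 4π + 4·968/r³ > 0, so this is the minimum; S ≈ 541.7074.

541.7074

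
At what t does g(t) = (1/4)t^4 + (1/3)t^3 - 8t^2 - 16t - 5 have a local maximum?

-1

g'(t) = t^3 + t^2 - 16t - 16. Setting g'(t) = 0 gives t ∈ {-4, -1, 4}.
g''(t) = 3t^2 + 2t - 16. g''(-4) = 24 > 0 ⇒ local minimum; g''(-1) = -15 < 0 ⇒ local maximum; g''(4) = 40 > 0 ⇒ local minimum.
So the local maximum value is g(-1) = 35/12.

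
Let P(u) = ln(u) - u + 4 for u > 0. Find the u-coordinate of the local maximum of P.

P'(u) = 1/u − 1 = 0 gives u = 1.
P''(u) = -1/u², which is negative for u > 0, so this is a local maximum.
P(1) = 1·ln(1) - 1 + 4 ≈ 3.0000.

1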